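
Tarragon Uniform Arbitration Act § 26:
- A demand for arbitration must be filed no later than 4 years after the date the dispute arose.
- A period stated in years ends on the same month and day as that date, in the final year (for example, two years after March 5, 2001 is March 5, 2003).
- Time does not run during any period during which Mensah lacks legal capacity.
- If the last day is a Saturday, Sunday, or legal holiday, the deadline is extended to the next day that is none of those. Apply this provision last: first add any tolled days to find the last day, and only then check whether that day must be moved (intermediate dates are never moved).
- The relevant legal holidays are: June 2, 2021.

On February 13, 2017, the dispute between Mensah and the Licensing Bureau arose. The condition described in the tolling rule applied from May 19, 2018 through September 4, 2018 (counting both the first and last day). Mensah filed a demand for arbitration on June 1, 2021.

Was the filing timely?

4 years after February 13, 2017 is February 13, 2021.
From May 19, 2018 through September 4, 2018 inclusive is 109 days; tolling adds 109 days: February 13, 2021 + 109 days = June 2, 2021.
June 2, 2021 is a listed holiday. The next qualifying day is June 3, 2021.
The deadline is June 3, 2021; the filing on June 1, 2021 is on or before that date.

Yes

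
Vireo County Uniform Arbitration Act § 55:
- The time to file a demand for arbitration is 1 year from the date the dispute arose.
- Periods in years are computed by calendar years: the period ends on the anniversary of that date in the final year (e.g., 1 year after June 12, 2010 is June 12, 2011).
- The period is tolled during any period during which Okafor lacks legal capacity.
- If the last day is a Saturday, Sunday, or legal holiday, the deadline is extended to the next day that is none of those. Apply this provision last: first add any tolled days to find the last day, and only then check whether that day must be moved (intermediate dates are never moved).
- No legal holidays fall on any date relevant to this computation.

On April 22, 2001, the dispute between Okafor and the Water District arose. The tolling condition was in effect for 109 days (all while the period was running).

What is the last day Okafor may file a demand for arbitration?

1 year after April 22, 2001 is April 22, 2002.
Tolling adds 109 days: April 22, 2002 + 109 days = August 9, 2002.
August 9, 2002 is a Friday and not a legal holiday, so no extension applies.

August 9, 2002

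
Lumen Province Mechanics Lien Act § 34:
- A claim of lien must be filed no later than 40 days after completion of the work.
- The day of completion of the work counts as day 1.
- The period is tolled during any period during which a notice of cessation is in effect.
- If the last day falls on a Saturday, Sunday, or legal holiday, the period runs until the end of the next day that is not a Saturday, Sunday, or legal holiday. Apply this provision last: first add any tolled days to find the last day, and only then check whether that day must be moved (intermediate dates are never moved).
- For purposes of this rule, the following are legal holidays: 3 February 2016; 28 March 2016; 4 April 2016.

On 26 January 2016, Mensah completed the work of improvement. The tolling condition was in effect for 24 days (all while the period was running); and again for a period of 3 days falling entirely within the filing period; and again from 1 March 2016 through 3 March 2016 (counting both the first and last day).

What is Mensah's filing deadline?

Counting 26 January 2016 as day 1, day 40 is March 5, 2016.
Tolling adds 24 days: March 5, 2016 + 24 days = March 29, 2016.
Tolling adds 3 days: March 29, 2016 + 3 days = April 1, 2016.
From March 1, 2016 through March 3, 2016 inclusive is 3 days; tolling adds 3 days: April 1, 2016 + 3 days = April 4, 2016.
April 4, 2016 is a listed holiday. The next qualifying day is April 5, 2016.

April 5, 2016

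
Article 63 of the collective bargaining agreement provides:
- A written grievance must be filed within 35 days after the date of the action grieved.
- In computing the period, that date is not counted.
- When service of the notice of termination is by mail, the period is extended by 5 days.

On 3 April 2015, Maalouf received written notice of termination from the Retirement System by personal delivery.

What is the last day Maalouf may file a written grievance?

35 days after 3 April 2015 is May 8, 2015.
Service was not by mail, so no mail extension applies.

May 8, 2015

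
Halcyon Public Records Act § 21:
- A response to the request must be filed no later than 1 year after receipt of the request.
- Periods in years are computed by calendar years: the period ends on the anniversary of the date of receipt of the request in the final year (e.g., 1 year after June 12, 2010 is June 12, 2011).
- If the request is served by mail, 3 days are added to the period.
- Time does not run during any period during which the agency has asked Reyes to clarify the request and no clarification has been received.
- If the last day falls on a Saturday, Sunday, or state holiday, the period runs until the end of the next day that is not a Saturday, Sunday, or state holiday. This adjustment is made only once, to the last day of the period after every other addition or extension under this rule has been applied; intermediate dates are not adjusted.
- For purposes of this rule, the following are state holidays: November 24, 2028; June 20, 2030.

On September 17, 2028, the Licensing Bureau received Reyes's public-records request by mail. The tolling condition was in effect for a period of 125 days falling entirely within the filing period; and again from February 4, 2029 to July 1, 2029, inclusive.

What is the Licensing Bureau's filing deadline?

June 21, 2030

1 year after September 17, 2028 is September 17, 2029.
Service was by mail, adding 3 days: September 17, 2029 + 3 days = September 20, 2029.
Tolling adds 125 days: September 20, 2029 + 125 days = January 23, 2030.
From February 4, 2029 through July 1, 2029 inclusive is 148 days; tolling adds 148 days: January 23, 2030 + 148 days = June 20, 2030.
June 20, 2030 is a listed holiday. The next qualifying day is June 21, 2030.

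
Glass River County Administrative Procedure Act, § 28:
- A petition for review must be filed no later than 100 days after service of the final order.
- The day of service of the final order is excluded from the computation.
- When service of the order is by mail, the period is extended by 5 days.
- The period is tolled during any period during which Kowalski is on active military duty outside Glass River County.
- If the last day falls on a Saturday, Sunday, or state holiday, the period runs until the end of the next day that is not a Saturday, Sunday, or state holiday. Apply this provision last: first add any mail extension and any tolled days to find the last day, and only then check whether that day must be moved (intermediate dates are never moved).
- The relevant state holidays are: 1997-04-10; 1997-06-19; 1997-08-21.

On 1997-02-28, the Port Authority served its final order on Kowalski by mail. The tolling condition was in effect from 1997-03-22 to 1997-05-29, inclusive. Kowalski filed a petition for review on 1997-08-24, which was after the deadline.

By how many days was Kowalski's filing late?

2 days

100 days after 1997-02-28 is June 8, 1997.
Service was by mail, adding 5 days: June 8, 1997 + 5 days = June 13, 1997.
From March 22, 1997 through May 29, 1997 inclusive is 69 days; tolling adds 69 days: June 13, 1997 + 69 days = August 21, 1997.
August 21, 1997 is a listed holiday. The next qualifying day is August 22, 1997.
The deadline is August 22, 1997; from August 22, 1997 to August 24, 1997 is 2 days.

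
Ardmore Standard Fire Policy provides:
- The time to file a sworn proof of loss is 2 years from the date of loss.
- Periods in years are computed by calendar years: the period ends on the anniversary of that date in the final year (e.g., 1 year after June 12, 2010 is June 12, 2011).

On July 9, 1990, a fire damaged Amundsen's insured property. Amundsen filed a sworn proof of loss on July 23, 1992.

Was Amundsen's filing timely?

No

2 years after July 9, 1990 is July 9, 1992.
The deadline is July 9, 1992; the filing on July 23, 1992 is after that date.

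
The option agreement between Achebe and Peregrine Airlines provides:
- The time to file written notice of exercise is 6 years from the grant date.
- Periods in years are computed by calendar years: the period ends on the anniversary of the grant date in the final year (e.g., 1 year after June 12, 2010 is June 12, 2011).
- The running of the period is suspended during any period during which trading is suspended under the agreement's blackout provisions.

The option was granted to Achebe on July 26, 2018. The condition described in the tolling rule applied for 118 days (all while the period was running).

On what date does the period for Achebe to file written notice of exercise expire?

November 21, 2024

6 years after July 26, 2018 is July 26, 2024.
Tolling adds 118 days: July 26, 2024 + 118 days = November 21, 2024.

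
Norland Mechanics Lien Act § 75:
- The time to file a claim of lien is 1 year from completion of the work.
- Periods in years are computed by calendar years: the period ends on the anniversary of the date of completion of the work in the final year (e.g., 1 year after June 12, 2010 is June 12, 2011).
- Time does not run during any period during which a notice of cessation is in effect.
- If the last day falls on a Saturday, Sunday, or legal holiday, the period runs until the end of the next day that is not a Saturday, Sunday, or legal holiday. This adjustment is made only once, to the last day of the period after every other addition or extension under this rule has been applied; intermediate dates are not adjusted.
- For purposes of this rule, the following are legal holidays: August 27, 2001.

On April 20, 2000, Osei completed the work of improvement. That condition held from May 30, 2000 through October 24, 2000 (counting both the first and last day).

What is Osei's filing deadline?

September 17, 2001

1 year after April 20, 2000 is April 20, 2001.
From May 30, 2000 through October 24, 2000 inclusive is 148 days; tolling adds 148 days: April 20, 2001 + 148 days = September 15, 2001.
September 15, 2001 is Saturday; September 16, 2001 is Sunday. The next qualifying day is September 17, 2001.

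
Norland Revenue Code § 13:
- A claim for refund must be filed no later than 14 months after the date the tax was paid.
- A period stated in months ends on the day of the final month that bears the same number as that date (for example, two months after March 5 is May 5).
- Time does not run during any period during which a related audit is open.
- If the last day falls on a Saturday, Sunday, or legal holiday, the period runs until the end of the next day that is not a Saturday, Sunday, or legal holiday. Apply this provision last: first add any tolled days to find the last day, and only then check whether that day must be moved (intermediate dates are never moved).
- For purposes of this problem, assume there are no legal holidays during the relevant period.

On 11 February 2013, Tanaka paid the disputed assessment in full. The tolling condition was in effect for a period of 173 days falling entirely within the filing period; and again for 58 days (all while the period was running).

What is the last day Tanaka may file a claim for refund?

14 months after 11 February 2013 is April 11, 2014.
Tolling adds 173 days: April 11, 2014 + 173 days = October 1, 2014.
Tolling adds 58 days: October 1, 2014 + 58 days = November 28, 2014.
November 28, 2014 is a Friday and not a legal holiday, so no extension applies.

November 28, 2014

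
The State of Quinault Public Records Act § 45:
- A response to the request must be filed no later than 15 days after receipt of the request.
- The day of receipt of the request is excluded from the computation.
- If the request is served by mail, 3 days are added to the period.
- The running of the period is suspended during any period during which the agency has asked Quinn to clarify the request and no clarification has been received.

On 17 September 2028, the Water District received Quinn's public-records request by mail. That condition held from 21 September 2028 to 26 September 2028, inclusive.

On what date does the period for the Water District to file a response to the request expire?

October 11, 2028

15 days after 17 September 2028 is October 2, 2028.
Service was by mail, adding 3 days: October 2, 2028 + 3 days = October 5, 2028.
From September 21, 2028 through September 26, 2028 inclusive is 6 days; tolling adds 6 days: October 5, 2028 + 6 days = October 11, 2028.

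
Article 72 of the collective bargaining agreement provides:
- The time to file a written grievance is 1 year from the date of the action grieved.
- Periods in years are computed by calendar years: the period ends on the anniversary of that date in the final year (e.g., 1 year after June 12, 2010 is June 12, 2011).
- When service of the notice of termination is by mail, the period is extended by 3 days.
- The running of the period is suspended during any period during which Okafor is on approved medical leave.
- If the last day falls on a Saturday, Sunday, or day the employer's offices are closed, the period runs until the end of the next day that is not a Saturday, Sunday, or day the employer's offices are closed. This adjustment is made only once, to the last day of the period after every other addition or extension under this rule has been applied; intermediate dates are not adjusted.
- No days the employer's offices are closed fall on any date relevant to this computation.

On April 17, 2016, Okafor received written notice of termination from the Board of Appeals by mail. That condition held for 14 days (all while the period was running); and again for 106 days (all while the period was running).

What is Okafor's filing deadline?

August 18, 2017

1 year after April 17, 2016 is April 17, 2017.
Service was by mail, adding 3 days: April 17, 2017 + 3 days = April 20, 2017.
Tolling adds 14 days: April 20, 2017 + 14 days = May 4, 2017.
Tolling adds 106 days: May 4, 2017 + 106 days = August 18, 2017.
August 18, 2017 is a Friday and not a day the employer's offices are closed, so no extension applies.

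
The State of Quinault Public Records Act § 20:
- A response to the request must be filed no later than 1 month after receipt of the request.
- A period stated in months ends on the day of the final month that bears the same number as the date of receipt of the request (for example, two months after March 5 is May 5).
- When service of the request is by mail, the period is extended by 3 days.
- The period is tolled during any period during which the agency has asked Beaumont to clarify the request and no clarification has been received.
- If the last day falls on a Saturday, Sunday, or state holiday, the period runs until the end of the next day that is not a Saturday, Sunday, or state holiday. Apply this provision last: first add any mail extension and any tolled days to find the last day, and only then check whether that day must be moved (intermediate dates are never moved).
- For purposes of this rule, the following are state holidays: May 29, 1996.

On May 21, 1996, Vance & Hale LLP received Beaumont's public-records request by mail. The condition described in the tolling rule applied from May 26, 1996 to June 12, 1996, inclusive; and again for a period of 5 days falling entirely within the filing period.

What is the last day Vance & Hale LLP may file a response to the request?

July 17, 1996

1 month after May 21, 1996 is June 21, 1996.
Service was by mail, adding 3 days: June 21, 1996 + 3 days = June 24, 1996.
From May 26, 1996 through June 12, 1996 inclusive is 18 days; tolling adds 18 days: June 24, 1996 + 18 days = July 12, 1996.
Tolling adds 5 days: July 12, 1996 + 5 days = July 17, 1996.
July 17, 1996 is a Wednesday and not a state holiday, so no extension applies.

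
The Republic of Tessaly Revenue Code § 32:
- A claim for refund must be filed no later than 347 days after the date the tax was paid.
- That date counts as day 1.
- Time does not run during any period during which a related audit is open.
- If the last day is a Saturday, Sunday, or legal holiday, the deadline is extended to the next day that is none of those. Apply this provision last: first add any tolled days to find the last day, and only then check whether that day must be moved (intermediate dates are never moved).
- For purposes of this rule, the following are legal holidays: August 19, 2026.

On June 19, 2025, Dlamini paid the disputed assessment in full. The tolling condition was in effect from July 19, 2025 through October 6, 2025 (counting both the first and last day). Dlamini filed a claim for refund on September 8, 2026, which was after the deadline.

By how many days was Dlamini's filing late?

Counting June 19, 2025 as day 1, day 347 is May 31, 2026.
From July 19, 2025 through October 6, 2025 inclusive is 80 days; tolling adds 80 days: May 31, 2026 + 80 days = August 19, 2026.
August 19, 2026 is a listed holiday. The next qualifying day is August 20, 2026.
The deadline is August 20, 2026; from August 20, 2026 to September 8, 2026 is 19 days.

19 days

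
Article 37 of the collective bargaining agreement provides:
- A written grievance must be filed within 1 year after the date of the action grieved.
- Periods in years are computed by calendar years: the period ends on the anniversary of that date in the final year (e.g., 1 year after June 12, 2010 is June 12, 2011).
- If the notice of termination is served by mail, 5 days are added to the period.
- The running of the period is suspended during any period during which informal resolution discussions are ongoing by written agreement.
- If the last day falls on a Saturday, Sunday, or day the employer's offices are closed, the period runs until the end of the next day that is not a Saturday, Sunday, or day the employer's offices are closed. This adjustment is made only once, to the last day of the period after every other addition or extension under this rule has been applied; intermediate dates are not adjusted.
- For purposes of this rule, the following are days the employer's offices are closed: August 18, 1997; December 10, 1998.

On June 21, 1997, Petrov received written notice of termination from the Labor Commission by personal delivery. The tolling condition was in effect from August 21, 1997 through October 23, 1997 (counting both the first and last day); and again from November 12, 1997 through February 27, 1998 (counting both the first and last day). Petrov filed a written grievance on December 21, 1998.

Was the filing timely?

1 year after June 21, 1997 is June 21, 1998.
Service was not by mail, so no mail extension applies.
From August 21, 1997 through October 23, 1997 inclusive is 64 days; tolling adds 64 days: June 21, 1998 + 64 days = August 24, 1998.
From November 12, 1997 through February 27, 1998 inclusive is 108 days; tolling adds 108 days: August 24, 1998 + 108 days = December 10, 1998.
December 10, 1998 is a listed holiday. The next qualifying day is December 11, 1998.
The deadline is December 11, 1998; the filing on December 21, 1998 is after that date.

No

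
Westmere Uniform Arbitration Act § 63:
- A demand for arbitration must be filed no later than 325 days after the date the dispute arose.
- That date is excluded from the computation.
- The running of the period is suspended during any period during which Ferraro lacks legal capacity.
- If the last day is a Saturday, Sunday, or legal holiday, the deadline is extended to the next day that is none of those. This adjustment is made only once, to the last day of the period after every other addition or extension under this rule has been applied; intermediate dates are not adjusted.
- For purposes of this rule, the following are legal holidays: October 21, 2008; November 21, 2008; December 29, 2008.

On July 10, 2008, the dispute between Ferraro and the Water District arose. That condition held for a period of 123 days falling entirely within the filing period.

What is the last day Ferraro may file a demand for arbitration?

325 days after July 10, 2008 is May 31, 2009.
Tolling adds 123 days: May 31, 2009 + 123 days = October 1, 2009.
October 1, 2009 is a Thursday and not a legal holiday, so no extension applies.

October 1, 2009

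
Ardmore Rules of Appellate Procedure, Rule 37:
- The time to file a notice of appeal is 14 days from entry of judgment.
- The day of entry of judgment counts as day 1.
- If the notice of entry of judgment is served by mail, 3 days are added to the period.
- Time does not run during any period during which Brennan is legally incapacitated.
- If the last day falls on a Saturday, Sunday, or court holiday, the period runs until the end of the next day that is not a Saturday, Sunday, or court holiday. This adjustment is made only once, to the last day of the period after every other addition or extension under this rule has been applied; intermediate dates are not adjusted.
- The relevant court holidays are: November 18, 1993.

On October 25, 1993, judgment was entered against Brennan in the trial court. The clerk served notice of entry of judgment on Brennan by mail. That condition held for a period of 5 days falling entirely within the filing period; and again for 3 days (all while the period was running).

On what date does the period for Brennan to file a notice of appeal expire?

November 19, 1993

Counting October 25, 1993 as day 1, day 14 is November 7, 1993.
Service was by mail, adding 3 days: November 7, 1993 + 3 days = November 10, 1993.
Tolling adds 5 days: November 10, 1993 + 5 days = November 15, 1993.
Tolling adds 3 days: November 15, 1993 + 3 days = November 18, 1993.
November 18, 1993 is a listed holiday. The next qualifying day is November 19, 1993.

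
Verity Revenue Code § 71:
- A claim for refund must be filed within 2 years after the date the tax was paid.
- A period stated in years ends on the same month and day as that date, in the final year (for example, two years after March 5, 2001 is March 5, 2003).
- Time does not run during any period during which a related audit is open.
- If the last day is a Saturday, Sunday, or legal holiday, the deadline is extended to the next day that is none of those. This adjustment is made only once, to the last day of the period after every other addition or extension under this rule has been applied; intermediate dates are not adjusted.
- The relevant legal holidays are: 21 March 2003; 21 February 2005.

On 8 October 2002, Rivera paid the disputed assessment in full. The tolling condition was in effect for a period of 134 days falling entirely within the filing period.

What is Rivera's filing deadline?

2 years after 8 October 2002 is October 8, 2004.
Tolling adds 134 days: October 8, 2004 + 134 days = February 19, 2005.
February 19, 2005 is Saturday; February 20, 2005 is Sunday; February 21, 2005 is a listed holiday. The next qualifying day is February 22, 2005.

February 22, 2005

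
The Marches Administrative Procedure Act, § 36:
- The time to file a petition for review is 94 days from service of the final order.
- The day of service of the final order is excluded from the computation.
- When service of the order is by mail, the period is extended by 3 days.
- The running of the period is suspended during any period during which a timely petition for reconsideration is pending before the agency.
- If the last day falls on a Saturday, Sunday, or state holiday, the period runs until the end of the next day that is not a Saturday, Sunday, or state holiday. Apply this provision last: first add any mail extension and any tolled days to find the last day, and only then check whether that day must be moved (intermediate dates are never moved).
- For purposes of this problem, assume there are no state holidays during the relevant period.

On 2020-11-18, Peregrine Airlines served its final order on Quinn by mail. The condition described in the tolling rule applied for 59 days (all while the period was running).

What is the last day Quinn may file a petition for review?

April 23, 2021

94 days after 2020-11-18 is February 20, 2021.
Service was by mail, adding 3 days: February 20, 2021 + 3 days = February 23, 2021.
Tolling adds 59 days: February 23, 2021 + 59 days = April 23, 2021.
April 23, 2021 is a Friday and not a state holiday, so no extension applies.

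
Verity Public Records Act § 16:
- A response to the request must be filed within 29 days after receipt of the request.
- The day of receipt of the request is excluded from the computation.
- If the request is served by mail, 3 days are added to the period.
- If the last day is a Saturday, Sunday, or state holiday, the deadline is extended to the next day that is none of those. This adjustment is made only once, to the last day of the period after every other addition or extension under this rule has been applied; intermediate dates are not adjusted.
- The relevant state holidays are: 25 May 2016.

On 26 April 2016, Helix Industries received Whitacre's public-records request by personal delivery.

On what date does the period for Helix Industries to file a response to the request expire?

May 26, 2016

29 days after 26 April 2016 is May 25, 2016.
Service was not by mail, so no mail extension applies.
May 25, 2016 is a listed holiday. The next qualifying day is May 26, 2016.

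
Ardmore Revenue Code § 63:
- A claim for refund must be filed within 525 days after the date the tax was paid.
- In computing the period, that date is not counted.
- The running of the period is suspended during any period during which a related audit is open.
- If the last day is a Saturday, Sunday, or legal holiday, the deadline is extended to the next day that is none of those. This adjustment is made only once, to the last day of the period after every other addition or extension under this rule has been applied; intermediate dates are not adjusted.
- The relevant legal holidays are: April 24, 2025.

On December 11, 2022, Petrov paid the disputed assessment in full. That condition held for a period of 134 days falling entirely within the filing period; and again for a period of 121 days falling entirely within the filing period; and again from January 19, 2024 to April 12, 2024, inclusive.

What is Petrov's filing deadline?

525 days after December 11, 2022 is May 19, 2024.
Tolling adds 134 days: May 19, 2024 + 134 days = September 30, 2024.
Tolling adds 121 days: September 30, 2024 + 121 days = January 29, 2025.
From January 19, 2024 through April 12, 2024 inclusive is 85 days; tolling adds 85 days: January 29, 2025 + 85 days = April 24, 2025.
April 24, 2025 is a listed holiday. The next qualifying day is April 25, 2025.

April 25, 2025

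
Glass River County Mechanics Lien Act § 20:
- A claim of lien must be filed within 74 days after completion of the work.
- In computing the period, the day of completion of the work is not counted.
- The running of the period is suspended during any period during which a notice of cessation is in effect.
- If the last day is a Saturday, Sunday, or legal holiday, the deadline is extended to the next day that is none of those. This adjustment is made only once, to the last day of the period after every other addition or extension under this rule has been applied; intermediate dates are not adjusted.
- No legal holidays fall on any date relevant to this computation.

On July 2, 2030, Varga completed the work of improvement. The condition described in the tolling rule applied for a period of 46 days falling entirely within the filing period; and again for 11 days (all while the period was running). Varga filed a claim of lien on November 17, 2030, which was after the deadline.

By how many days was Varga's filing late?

6 days

74 days after July 2, 2030 is September 14, 2030.
Tolling adds 46 days: September 14, 2030 + 46 days = October 30, 2030.
Tolling adds 11 days: October 30, 2030 + 11 days = November 10, 2030.
November 10, 2030 is Sunday. The next qualifying day is November 11, 2030.
The deadline is November 11, 2030; from November 11, 2030 to November 17, 2030 is 6 days.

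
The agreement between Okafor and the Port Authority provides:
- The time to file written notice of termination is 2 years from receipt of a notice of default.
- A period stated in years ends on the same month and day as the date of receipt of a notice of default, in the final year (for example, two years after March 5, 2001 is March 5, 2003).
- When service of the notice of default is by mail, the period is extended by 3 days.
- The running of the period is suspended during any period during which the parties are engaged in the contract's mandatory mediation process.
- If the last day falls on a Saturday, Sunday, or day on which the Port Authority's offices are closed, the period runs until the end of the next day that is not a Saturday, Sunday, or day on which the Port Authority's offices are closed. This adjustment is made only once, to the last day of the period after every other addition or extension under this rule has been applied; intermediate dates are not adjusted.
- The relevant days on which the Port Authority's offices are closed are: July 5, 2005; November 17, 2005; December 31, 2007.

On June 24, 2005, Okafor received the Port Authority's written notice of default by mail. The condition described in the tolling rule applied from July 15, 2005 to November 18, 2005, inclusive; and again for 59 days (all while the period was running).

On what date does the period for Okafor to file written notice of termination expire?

2 years after June 24, 2005 is June 24, 2007.
Service was by mail, adding 3 days: June 24, 2007 + 3 days = June 27, 2007.
From July 15, 2005 through November 18, 2005 inclusive is 127 days; tolling adds 127 days: June 27, 2007 + 127 days = November 1, 2007.
Tolling adds 59 days: November 1, 2007 + 59 days = December 30, 2007.
December 30, 2007 is Sunday; December 31, 2007 is a listed holiday. The next qualifying day is January 1, 2008.

January 1, 2008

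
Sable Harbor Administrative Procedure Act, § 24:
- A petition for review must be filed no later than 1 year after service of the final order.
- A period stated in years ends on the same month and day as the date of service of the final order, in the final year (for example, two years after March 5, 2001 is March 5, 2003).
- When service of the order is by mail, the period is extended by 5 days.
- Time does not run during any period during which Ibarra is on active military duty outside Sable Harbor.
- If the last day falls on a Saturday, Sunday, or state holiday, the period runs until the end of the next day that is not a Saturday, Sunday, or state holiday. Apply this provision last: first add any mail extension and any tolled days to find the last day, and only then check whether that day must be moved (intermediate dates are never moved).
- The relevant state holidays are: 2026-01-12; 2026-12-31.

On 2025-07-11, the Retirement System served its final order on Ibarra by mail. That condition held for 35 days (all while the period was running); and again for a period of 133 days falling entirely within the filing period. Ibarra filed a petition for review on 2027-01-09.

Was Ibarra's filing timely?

No

1 year after 2025-07-11 is July 11, 2026.
Service was by mail, adding 5 days: July 11, 2026 + 5 days = July 16, 2026.
Tolling adds 35 days: July 16, 2026 + 35 days = August 20, 2026.
Tolling adds 133 days: August 20, 2026 + 133 days = December 31, 2026.
December 31, 2026 is a listed holiday. The next qualifying day is January 1, 2027.
The deadline is January 1, 2027; the filing on January 9, 2027 is after that date.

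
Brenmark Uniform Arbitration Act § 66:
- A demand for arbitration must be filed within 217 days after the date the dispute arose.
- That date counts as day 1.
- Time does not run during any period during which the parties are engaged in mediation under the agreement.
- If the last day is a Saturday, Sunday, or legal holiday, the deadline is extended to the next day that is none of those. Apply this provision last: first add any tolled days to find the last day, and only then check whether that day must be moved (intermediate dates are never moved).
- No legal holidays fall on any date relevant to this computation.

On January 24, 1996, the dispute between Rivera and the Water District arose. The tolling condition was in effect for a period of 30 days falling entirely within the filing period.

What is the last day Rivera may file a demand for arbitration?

September 26, 1996

Counting January 24, 1996 as day 1, day 217 is August 27, 1996.
Tolling adds 30 days: August 27, 1996 + 30 days = September 26, 1996.
September 26, 1996 is a Thursday and not a legal holiday, so no extension applies.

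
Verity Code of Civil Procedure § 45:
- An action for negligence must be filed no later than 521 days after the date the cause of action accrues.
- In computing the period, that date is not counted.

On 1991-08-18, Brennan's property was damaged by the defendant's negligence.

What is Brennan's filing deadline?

521 days after 1991-08-18 is January 20, 1993.

January 20, 1993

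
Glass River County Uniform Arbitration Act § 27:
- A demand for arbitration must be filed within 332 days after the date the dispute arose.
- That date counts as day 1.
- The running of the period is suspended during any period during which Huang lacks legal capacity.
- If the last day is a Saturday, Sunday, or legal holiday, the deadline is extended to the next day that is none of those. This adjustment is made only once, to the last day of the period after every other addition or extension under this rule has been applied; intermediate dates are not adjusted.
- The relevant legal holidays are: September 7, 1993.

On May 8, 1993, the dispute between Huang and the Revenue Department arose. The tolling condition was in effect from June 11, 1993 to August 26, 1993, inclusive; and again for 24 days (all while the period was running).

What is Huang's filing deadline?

July 14, 1994

Counting May 8, 1993 as day 1, day 332 is April 4, 1994.
From June 11, 1993 through August 26, 1993 inclusive is 77 days; tolling adds 77 days: April 4, 1994 + 77 days = June 20, 1994.
Tolling adds 24 days: June 20, 1994 + 24 days = July 14, 1994.
July 14, 1994 is a Thursday and not a legal holiday, so no extension applies.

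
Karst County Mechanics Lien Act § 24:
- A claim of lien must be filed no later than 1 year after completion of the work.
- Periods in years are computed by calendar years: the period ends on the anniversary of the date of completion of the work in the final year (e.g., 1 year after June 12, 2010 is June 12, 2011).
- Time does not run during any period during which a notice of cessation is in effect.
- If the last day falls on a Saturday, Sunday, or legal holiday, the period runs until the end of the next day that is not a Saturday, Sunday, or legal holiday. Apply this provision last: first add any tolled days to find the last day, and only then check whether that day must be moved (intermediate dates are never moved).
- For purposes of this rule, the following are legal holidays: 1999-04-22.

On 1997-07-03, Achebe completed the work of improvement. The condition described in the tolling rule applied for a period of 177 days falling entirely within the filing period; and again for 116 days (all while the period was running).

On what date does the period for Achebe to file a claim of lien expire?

1 year after 1997-07-03 is July 3, 1998.
Tolling adds 177 days: July 3, 1998 + 177 days = December 27, 1998.
Tolling adds 116 days: December 27, 1998 + 116 days = April 22, 1999.
April 22, 1999 is a listed holiday. The next qualifying day is April 23, 1999.

April 23, 1999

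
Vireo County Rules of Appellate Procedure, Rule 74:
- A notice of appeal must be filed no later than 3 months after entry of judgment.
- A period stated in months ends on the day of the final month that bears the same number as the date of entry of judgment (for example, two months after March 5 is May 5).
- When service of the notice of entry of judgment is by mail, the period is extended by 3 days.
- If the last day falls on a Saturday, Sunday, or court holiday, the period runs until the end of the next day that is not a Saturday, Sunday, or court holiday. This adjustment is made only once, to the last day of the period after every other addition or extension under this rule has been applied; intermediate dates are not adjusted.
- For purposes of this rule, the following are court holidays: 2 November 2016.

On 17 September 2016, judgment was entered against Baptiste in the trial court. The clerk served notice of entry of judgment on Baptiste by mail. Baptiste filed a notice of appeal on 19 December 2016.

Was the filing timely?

Yes

3 months after 17 September 2016 is December 17, 2016.
Service was by mail, adding 3 days: December 17, 2016 + 3 days = December 20, 2016.
December 20, 2016 is a Tuesday and not a court holiday, so no extension applies.
The deadline is December 20, 2016; the filing on December 19, 2016 is on or before that date.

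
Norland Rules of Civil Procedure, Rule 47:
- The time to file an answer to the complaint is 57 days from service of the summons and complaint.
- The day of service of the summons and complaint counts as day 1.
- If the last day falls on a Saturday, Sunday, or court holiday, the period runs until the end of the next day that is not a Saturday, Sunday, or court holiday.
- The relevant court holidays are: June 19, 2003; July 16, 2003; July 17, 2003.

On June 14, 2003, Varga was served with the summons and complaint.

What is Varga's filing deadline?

Counting June 14, 2003 as day 1, day 57 is August 9, 2003.
August 9, 2003 is Saturday; August 10, 2003 is Sunday. The next qualifying day is August 11, 2003.

August 11, 2003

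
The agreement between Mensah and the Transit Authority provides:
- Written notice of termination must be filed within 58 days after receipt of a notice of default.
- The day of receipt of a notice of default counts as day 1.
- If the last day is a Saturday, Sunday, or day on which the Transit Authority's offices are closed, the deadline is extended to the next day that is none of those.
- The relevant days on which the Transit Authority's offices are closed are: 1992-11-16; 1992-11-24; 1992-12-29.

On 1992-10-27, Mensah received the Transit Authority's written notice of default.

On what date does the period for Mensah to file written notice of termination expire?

Counting 1992-10-27 as day 1, day 58 is December 23, 1992.
December 23, 1992 is a Wednesday and not a day on which the Transit Authority's offices are closed, so no extension applies.

December 23, 1992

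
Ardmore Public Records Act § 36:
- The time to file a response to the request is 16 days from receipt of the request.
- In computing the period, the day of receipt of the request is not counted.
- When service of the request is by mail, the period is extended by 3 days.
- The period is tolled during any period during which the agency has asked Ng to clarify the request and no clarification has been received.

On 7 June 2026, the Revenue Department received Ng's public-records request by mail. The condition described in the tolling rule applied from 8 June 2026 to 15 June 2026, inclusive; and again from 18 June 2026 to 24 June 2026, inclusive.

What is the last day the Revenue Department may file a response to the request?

16 days after 7 June 2026 is June 23, 2026.
Service was by mail, adding 3 days: June 23, 2026 + 3 days = June 26, 2026.
From June 8, 2026 through June 15, 2026 inclusive is 8 days; tolling adds 8 days: June 26, 2026 + 8 days = July 4, 2026.
From June 18, 2026 through June 24, 2026 inclusive is 7 days; tolling adds 7 days: July 4, 2026 + 7 days = July 11, 2026.

July 11, 2026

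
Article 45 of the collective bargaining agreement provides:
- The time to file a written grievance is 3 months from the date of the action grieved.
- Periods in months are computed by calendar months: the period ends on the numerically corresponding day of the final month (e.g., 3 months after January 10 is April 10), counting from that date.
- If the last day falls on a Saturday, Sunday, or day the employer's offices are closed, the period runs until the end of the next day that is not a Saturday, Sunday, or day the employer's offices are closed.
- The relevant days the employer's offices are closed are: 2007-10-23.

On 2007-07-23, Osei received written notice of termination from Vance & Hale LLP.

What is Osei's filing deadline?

October 24, 2007

3 months after 2007-07-23 is October 23, 2007.
October 23, 2007 is a listed holiday. The next qualifying day is October 24, 2007.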